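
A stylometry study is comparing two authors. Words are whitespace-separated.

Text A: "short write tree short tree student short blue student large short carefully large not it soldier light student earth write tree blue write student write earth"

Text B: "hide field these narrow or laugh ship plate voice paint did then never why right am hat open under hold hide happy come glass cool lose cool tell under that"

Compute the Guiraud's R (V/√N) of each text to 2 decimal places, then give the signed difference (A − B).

A: V=12, N=26, R=2.35
B: V=27, N=30, R=4.93
Difference = 2.35 − 4.93 = -2.58

-2.58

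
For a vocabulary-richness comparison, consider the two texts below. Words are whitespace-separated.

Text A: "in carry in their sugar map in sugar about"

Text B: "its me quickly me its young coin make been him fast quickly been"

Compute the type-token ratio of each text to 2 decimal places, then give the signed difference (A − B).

TTR(A) = 6/9 = 0.67
TTR(B) = 9/13 = 0.69
Difference = 0.67 − 0.69 = -0.02

-0.02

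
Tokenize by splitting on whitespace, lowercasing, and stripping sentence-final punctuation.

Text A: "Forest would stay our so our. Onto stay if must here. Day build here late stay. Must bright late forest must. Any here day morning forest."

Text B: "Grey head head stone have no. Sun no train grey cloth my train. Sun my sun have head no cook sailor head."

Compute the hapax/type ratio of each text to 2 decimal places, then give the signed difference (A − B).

A: hapax=8, V=15, ratio=0.53
B: hapax=4, V=11, ratio=0.36
Difference = 0.53 − 0.36 = 0.17

0.17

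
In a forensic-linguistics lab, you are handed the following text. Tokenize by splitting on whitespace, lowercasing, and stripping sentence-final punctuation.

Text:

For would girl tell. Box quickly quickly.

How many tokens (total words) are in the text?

Tokens: for, would, girl, tell, box, quickly, quickly
N = 7

7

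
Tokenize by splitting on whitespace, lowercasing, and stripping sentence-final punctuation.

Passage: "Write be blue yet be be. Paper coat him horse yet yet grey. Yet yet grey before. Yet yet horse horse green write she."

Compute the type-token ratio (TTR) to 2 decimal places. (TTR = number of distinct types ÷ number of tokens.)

0.50

N = 24 tokens, V = 12 types.
TTR = V / N = 12 / 24 = 0.50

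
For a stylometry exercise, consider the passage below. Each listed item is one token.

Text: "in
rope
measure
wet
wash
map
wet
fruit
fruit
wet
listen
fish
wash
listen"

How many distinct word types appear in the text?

Distinct types: {fish, fruit, in, listen, map, measure, rope, wash, wet}
V = 9

9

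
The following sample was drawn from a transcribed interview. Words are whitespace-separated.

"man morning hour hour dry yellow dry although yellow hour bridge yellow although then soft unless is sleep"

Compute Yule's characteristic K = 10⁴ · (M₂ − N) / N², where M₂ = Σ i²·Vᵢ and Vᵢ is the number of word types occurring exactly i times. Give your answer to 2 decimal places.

493.83

Frequencies: hour:3, yellow:3, dry:2, although:2, man:1, morning:1, bridge:1, then:1, soft:1, unless:1, is:1, sleep:1
N = 18. Frequency spectrum: V_1=8, V_2=2, V_3=2
M₂ = 1²·8 + 2²·2 + 3²·2 = 34
K = 10000 × (34 − 18) / 18² = 493.83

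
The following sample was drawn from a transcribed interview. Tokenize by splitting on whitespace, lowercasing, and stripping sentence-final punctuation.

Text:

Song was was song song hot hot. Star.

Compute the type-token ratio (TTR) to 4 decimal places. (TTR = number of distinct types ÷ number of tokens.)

0.5000

N = 8 tokens, V = 4 types.
TTR = V / N = 4 / 8 = 0.5000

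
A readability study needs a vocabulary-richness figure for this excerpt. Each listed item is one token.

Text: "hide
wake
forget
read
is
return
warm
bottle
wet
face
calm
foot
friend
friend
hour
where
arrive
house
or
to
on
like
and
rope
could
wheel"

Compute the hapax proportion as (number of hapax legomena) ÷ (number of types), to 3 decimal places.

Frequencies: friend:2, hide:1, wake:1, forget:1, read:1, is:1, return:1, warm:1, bottle:1, wet:1, face:1, calm:1, foot:1, hour:1, where:1, arrive:1, house:1, or:1, to:1, on:1, … (5 more, each freq 1)
Hapax count = 24; type count = 25.
Ratio = 24 / 25 = 0.960

0.960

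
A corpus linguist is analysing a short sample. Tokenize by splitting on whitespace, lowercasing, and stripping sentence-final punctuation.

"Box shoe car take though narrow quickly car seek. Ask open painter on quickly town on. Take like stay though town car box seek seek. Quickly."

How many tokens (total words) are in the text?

Tokens: box, shoe, car, take, though, narrow, quickly, car, seek, ask, open, painter, on, quickly, town, on, take, like, stay, though, town, car, box, seek, seek, quickly
N = 26

26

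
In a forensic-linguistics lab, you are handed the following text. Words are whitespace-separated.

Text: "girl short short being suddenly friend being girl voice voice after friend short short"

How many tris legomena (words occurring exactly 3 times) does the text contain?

Frequencies: short:4, girl:2, being:2, friend:2, voice:2, suddenly:1, after:1
Words with frequency 3: (none)

0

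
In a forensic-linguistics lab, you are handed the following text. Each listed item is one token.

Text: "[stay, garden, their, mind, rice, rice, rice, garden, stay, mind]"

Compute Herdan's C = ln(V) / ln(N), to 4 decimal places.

N = 10, V = 5.
ln(V) = 1.609438, ln(N) = 2.302585
C = 1.609438 / 2.302585 = 0.6990

0.6990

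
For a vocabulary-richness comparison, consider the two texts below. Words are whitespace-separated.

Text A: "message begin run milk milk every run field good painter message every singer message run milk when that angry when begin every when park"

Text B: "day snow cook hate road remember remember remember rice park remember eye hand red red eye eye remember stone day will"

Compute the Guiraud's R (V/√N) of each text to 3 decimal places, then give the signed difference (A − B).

A: V=13, N=24, R=2.654
B: V=13, N=21, R=2.837
Difference = 2.654 − 2.837 = -0.183

-0.183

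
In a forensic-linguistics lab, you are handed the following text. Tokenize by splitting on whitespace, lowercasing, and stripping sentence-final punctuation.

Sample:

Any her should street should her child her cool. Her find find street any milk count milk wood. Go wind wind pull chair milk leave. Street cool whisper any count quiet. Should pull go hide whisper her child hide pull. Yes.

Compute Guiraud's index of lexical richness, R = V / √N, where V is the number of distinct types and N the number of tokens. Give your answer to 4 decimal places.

2.9673

N = 41, V = 19.
√N = 6.403124
R = 19 / 6.403124 = 2.9673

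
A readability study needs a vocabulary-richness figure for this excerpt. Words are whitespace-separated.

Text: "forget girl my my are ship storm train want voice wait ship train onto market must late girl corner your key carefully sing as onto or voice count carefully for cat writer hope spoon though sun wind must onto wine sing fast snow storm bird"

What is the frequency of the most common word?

3

Frequencies: onto:3, girl:2, my:2, ship:2, storm:2, train:2, voice:2, must:2, carefully:2, sing:2, forget:1, are:1, want:1, wait:1, market:1, late:1, corner:1, your:1, key:1, as:1, … (14 more, each freq 1)
Most common: 'onto' with frequency 3.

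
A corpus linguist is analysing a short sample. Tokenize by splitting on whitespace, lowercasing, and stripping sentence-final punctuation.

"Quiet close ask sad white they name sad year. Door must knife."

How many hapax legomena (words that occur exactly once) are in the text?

10

Frequencies: sad:2, quiet:1, close:1, ask:1, white:1, they:1, name:1, year:1, door:1, must:1, knife:1
Hapax (freq=1): ask, close, door, knife, must, name, quiet, they, white, year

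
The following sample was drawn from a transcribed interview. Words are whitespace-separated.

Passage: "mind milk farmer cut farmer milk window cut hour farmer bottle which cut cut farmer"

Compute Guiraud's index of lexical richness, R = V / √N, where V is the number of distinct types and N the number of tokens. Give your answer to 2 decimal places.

2.07

N = 15, V = 8.
√N = 3.872983
R = 8 / 3.872983 = 2.07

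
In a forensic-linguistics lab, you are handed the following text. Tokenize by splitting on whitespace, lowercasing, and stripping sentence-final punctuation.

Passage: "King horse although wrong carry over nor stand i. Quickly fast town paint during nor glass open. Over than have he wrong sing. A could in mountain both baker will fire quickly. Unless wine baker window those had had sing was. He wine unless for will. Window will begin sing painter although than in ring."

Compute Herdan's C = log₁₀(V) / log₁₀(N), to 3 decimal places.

0.908

N = 55, V = 38.
log₁₀(V) = 1.579784, log₁₀(N) = 1.740363
C = 1.579784 / 1.740363 = 0.908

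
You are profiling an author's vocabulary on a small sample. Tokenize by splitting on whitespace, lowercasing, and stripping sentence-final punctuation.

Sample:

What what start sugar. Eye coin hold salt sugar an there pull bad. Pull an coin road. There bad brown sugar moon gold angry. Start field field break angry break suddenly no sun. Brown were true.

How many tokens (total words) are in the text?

36

Tokens: what, what, start, sugar, eye, coin, hold, salt, sugar, an, there, pull, bad, pull, an, coin, road, there, bad, brown, sugar, moon, gold, angry, start, field, field, break, angry, break, suddenly, no, sun, brown, were, true
N = 36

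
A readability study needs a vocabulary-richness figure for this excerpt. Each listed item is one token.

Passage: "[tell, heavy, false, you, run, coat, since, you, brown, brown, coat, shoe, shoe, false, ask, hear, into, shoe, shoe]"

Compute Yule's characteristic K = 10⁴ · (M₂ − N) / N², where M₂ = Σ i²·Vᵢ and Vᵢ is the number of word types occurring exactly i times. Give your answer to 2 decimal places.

Frequencies: shoe:4, false:2, you:2, coat:2, brown:2, tell:1, heavy:1, run:1, since:1, ask:1, hear:1, into:1
N = 19. Frequency spectrum: V_1=7, V_2=4, V_4=1
M₂ = 1²·7 + 2²·4 + 4²·1 = 39
K = 10000 × (39 − 19) / 19² = 554.02

554.02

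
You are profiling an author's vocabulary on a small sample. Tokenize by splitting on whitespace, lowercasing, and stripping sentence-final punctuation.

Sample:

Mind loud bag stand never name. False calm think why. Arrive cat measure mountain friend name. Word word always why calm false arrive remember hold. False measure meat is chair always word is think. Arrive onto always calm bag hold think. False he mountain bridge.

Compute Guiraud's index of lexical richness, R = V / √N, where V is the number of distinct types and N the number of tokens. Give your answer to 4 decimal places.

N = 45, V = 25.
√N = 6.708204
R = 25 / 6.708204 = 3.7268

3.7268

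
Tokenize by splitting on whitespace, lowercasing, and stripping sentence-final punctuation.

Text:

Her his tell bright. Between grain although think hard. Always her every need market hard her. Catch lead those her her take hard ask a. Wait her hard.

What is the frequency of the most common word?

Frequencies: her:6, hard:4, his:1, tell:1, bright:1, between:1, grain:1, although:1, think:1, always:1, every:1, need:1, market:1, catch:1, lead:1, those:1, take:1, ask:1, a:1, wait:1
Most common: 'her' with frequency 6.

6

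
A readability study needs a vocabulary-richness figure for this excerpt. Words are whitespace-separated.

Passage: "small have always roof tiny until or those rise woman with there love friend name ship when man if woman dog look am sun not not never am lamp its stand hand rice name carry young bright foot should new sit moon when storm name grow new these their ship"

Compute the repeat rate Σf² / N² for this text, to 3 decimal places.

0.027

Frequencies: name:3, woman:2, ship:2, when:2, am:2, not:2, new:2, small:1, have:1, always:1, roof:1, tiny:1, until:1, or:1, those:1, rise:1, with:1, there:1, love:1, friend:1, … (22 more, each freq 1)
Σf² = 68; N² = 2500
Repeat rate = 68 / 2500 = 0.027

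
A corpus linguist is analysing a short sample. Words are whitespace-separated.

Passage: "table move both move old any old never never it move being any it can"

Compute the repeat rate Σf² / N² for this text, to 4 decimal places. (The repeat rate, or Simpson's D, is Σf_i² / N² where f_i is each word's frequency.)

Frequencies: move:3, old:2, any:2, never:2, it:2, table:1, both:1, being:1, can:1
Σf² = 29; N² = 225
Repeat rate = 29 / 225 = 0.1289

0.1289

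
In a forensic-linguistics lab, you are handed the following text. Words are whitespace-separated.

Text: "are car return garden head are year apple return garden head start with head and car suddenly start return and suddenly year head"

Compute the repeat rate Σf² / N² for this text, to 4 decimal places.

0.1040

Frequencies: head:4, return:3, are:2, car:2, garden:2, year:2, start:2, and:2, suddenly:2, apple:1, with:1
Σf² = 55; N² = 529
Repeat rate = 55 / 529 = 0.1040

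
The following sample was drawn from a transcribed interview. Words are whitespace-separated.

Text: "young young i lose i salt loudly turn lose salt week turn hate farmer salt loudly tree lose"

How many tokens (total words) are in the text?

18

Tokens: young, young, i, lose, i, salt, loudly, turn, lose, salt, week, turn, hate, farmer, salt, loudly, tree, lose
N = 18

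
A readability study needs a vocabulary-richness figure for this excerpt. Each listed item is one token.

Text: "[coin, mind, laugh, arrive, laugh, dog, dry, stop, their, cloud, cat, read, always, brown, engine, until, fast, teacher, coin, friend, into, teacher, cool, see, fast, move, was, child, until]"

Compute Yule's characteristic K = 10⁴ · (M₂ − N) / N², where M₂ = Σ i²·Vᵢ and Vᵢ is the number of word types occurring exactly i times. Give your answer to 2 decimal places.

Frequencies: coin:2, laugh:2, until:2, fast:2, teacher:2, mind:1, arrive:1, dog:1, dry:1, stop:1, their:1, cloud:1, cat:1, read:1, always:1, brown:1, engine:1, friend:1, into:1, cool:1, … (4 more, each freq 1)
N = 29. Frequency spectrum: V_1=19, V_2=5
M₂ = 1²·19 + 2²·5 = 39
K = 10000 × (39 − 29) / 29² = 118.91

118.91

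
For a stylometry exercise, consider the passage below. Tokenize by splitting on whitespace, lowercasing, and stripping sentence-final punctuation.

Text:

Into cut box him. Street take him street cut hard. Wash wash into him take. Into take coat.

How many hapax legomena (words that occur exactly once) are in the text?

Frequencies: into:3, him:3, take:3, cut:2, street:2, wash:2, box:1, hard:1, coat:1
Hapax (freq=1): box, coat, hard

3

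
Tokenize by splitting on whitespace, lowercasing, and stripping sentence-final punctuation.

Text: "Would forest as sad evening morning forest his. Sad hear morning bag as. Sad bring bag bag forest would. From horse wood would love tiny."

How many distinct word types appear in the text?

Distinct types: {as, bag, bring, evening, forest, from, hear, his, horse, love, morning, sad, tiny, wood, would}
V = 15

15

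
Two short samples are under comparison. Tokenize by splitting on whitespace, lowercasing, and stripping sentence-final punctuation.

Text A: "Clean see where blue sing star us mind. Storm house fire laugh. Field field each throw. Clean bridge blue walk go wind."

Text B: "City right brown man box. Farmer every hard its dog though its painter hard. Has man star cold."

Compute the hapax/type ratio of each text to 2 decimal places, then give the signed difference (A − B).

0.04

A: hapax=16, V=19, ratio=0.84
B: hapax=12, V=15, ratio=0.80
Difference = 0.84 − 0.80 = 0.04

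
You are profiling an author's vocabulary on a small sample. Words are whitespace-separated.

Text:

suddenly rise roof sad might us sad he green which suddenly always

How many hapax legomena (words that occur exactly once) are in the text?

Frequencies: suddenly:2, sad:2, rise:1, roof:1, might:1, us:1, he:1, green:1, which:1, always:1
Hapax (freq=1): always, green, he, might, rise, roof, us, which

8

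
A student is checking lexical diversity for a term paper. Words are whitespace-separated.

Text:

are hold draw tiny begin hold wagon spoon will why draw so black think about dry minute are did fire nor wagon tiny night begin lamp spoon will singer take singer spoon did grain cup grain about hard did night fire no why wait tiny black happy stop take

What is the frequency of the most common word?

Frequencies: tiny:3, spoon:3, did:3, are:2, hold:2, draw:2, begin:2, wagon:2, will:2, why:2, black:2, about:2, fire:2, night:2, singer:2, take:2, grain:2, so:1, think:1, dry:1, … (9 more, each freq 1)
Most common: 'tiny' with frequency 3.

3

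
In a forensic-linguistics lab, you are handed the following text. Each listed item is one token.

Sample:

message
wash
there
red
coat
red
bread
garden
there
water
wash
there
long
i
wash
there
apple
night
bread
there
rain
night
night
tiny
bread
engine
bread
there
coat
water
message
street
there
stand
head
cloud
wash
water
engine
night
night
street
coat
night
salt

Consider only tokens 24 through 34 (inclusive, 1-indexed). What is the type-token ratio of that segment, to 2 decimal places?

0.82

Segment tokens 24–34: tiny, bread, engine, bread, there, coat, water, message, street, there, stand
Segment N = 11, segment V = 9.
TTR = 9 / 11 = 0.82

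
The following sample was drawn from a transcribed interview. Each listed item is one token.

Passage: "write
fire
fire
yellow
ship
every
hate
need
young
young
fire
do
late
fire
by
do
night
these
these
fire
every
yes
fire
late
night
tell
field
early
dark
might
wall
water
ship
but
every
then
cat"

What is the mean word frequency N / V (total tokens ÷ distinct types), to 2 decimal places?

1.54

N = 37 tokens, V = 24 types.
Mean frequency = N / V = 37 / 24 = 1.54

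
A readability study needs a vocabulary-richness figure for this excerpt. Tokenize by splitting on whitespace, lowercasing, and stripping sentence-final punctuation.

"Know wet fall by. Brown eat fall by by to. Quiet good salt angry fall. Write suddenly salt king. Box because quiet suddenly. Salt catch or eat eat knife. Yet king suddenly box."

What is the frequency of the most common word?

3

Frequencies: fall:3, by:3, eat:3, salt:3, suddenly:3, quiet:2, king:2, box:2, know:1, wet:1, brown:1, to:1, good:1, angry:1, write:1, because:1, catch:1, or:1, knife:1, yet:1
Most common: 'fall' with frequency 3.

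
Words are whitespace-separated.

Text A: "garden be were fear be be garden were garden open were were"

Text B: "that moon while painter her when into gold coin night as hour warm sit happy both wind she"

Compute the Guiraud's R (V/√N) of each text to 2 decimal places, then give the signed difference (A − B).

-2.80

A: V=5, N=12, R=1.44
B: V=18, N=18, R=4.24
Difference = 1.44 − 4.24 = -2.80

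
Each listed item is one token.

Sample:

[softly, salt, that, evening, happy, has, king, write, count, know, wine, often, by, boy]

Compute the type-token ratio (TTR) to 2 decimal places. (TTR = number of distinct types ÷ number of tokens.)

N = 14 tokens, V = 14 types.
TTR = V / N = 14 / 14 = 1.00

1.00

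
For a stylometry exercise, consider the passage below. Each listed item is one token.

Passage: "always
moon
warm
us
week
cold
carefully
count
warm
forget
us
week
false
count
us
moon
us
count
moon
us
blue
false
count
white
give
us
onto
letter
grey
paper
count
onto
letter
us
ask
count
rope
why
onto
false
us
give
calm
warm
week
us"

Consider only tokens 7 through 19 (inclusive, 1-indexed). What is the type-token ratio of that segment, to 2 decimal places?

0.62

Segment tokens 7–19: carefully, count, warm, forget, us, week, false, count, us, moon, us, count, moon
Segment N = 13, segment V = 8.
TTR = 8 / 13 = 0.62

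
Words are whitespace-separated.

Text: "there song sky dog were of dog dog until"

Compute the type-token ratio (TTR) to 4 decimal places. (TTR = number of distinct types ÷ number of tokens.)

0.7778

N = 9 tokens, V = 7 types.
TTR = V / N = 7 / 9 = 0.7778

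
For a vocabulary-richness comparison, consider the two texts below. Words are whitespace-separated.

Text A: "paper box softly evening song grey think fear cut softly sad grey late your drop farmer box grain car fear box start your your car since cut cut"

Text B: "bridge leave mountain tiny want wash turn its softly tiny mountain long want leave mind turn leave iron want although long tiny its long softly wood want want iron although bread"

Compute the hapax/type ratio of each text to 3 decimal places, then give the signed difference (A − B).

0.278

A: hapax=11, V=18, ratio=0.611
B: hapax=5, V=15, ratio=0.333
Difference = 0.611 − 0.333 = 0.278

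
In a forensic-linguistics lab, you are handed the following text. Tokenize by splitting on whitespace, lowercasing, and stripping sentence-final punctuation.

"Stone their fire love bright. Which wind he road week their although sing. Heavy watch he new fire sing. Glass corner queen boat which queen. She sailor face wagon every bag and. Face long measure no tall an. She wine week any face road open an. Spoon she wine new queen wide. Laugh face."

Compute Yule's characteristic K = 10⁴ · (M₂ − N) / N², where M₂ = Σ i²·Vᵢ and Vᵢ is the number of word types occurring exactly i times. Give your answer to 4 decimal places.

Frequencies: face:4, queen:3, she:3, their:2, fire:2, which:2, he:2, road:2, week:2, sing:2, new:2, an:2, wine:2, stone:1, love:1, bright:1, wind:1, although:1, heavy:1, watch:1, … (17 more, each freq 1)
N = 54. Frequency spectrum: V_1=24, V_2=10, V_3=2, V_4=1
M₂ = 1²·24 + 2²·10 + 3²·2 + 4²·1 = 98
K = 10000 × (98 − 54) / 54² = 150.8916

150.8916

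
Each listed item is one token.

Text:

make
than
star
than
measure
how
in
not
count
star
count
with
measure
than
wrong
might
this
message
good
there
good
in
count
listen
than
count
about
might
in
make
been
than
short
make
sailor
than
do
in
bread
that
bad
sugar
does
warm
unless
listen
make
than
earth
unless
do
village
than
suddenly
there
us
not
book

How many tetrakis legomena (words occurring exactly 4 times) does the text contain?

Frequencies: than:8, make:4, in:4, count:4, star:2, measure:2, not:2, might:2, good:2, there:2, listen:2, do:2, unless:2, how:1, with:1, wrong:1, this:1, message:1, about:1, been:1, … (13 more, each freq 1)
Words with frequency 4: count, in, make

3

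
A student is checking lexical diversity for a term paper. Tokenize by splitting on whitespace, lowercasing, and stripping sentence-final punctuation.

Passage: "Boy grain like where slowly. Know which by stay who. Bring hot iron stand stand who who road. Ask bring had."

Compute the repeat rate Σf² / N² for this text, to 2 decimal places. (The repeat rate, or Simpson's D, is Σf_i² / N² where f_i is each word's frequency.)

Frequencies: who:3, bring:2, stand:2, boy:1, grain:1, like:1, where:1, slowly:1, know:1, which:1, by:1, stay:1, hot:1, iron:1, road:1, ask:1, had:1
Σf² = 31; N² = 441
Repeat rate = 31 / 441 = 0.07

0.07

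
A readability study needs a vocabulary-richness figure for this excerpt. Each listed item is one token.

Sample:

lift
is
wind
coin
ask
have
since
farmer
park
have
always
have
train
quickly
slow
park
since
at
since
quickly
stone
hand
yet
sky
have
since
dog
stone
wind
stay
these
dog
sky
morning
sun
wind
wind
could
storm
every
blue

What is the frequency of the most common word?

Frequencies: wind:4, have:4, since:4, park:2, quickly:2, stone:2, sky:2, dog:2, lift:1, is:1, coin:1, ask:1, farmer:1, always:1, train:1, slow:1, at:1, hand:1, yet:1, stay:1, … (7 more, each freq 1)
Most common: 'wind' with frequency 4.

4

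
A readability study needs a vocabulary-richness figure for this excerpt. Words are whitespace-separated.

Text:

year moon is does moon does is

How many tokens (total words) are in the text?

7

Tokens: year, moon, is, does, moon, does, is
N = 7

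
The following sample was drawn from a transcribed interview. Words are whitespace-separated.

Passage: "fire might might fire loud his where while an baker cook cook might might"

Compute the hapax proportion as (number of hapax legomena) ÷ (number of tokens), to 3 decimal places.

Frequencies: might:4, fire:2, cook:2, loud:1, his:1, where:1, while:1, an:1, baker:1
Hapax count = 6; token count = 14.
Ratio = 6 / 14 = 0.429

0.429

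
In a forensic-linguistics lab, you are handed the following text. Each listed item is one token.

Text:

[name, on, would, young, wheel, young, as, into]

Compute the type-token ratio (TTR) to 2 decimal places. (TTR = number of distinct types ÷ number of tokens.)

N = 8 tokens, V = 7 types.
TTR = V / N = 7 / 8 = 0.88

0.88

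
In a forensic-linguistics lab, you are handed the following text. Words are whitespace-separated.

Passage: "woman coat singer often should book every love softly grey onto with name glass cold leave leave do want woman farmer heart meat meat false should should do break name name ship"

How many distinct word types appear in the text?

Distinct types: {book, break, coat, cold, do, every, false, farmer, glass, grey, heart, leave, love, meat, name, often, onto, ship, should, singer, softly, want, with, woman}
V = 24

24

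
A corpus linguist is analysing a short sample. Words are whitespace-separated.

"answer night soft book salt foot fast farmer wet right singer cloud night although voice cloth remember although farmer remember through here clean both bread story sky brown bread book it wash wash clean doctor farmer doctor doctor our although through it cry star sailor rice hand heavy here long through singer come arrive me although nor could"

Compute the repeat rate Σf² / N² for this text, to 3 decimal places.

0.032

Frequencies: although:4, farmer:3, through:3, doctor:3, night:2, book:2, singer:2, remember:2, here:2, clean:2, bread:2, it:2, wash:2, answer:1, soft:1, salt:1, foot:1, fast:1, wet:1, right:1, … (20 more, each freq 1)
Σf² = 106; N² = 3364
Repeat rate = 106 / 3364 = 0.032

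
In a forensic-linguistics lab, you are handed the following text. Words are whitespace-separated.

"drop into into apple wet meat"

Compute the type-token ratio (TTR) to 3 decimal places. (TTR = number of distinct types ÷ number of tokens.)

0.833

N = 6 tokens, V = 5 types.
TTR = V / N = 5 / 6 = 0.833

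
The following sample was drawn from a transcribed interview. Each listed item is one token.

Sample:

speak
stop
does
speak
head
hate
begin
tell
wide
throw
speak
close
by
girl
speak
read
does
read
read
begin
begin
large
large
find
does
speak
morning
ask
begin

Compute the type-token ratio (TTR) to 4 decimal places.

0.5862

N = 29 tokens, V = 17 types.
TTR = V / N = 17 / 29 = 0.5862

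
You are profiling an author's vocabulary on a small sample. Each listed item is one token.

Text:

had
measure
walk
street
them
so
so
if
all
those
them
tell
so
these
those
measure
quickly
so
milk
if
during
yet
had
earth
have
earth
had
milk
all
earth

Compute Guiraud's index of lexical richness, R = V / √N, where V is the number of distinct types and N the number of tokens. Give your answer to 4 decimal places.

N = 30, V = 17.
√N = 5.477226
R = 17 / 5.477226 = 3.1038

3.1038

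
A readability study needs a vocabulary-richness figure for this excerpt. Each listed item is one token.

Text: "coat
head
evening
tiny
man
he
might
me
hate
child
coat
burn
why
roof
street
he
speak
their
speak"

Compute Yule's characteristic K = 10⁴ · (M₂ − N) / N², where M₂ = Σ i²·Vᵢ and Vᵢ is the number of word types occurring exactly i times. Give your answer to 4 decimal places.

Frequencies: coat:2, he:2, speak:2, head:1, evening:1, tiny:1, man:1, might:1, me:1, hate:1, child:1, burn:1, why:1, roof:1, street:1, their:1
N = 19. Frequency spectrum: V_1=13, V_2=3
M₂ = 1²·13 + 2²·3 = 25
K = 10000 × (25 − 19) / 19² = 166.2050

166.2050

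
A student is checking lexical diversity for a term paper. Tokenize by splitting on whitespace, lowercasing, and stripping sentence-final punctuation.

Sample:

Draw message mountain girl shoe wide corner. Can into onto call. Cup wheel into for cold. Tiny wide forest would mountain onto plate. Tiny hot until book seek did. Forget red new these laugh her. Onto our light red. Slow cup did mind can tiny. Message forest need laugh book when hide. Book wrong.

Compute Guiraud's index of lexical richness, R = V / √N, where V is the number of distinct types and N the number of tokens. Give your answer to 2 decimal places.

N = 54, V = 38.
√N = 7.348469
R = 38 / 7.348469 = 5.17

5.17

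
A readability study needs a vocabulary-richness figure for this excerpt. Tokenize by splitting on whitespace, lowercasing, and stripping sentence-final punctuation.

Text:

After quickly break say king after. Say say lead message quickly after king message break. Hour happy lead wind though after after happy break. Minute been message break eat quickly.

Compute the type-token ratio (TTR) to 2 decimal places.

0.47

N = 30 tokens, V = 14 types.
TTR = V / N = 14 / 30 = 0.47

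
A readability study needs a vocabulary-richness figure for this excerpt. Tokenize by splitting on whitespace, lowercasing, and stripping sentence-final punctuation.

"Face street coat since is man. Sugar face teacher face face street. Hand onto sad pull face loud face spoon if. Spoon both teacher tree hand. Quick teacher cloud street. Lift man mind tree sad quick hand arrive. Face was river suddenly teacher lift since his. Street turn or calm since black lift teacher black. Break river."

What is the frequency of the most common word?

Frequencies: face:7, teacher:5, street:4, since:3, hand:3, lift:3, man:2, sad:2, spoon:2, tree:2, quick:2, river:2, black:2, coat:1, is:1, sugar:1, onto:1, pull:1, loud:1, if:1, … (11 more, each freq 1)
Most common: 'face' with frequency 7.

7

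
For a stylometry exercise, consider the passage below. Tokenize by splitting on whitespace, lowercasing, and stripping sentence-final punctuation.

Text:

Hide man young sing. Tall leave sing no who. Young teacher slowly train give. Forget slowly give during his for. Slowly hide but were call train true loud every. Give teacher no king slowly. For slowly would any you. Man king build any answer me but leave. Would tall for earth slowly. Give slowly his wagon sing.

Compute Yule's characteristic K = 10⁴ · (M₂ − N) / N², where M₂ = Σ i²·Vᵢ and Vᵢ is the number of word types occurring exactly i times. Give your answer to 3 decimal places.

Frequencies: slowly:7, give:4, sing:3, for:3, hide:2, man:2, young:2, tall:2, leave:2, no:2, teacher:2, train:2, his:2, but:2, king:2, would:2, any:2, who:1, forget:1, during:1, … (11 more, each freq 1)
N = 57. Frequency spectrum: V_1=14, V_2=13, V_3=2, V_4=1, V_7=1
M₂ = 1²·14 + 2²·13 + 3²·2 + 4²·1 + 7²·1 = 149
K = 10000 × (149 − 57) / 57² = 283.164

283.164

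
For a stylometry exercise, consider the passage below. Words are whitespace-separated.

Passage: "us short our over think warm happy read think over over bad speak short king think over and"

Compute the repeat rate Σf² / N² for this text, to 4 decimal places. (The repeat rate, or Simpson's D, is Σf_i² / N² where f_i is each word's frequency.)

Frequencies: over:4, think:3, short:2, us:1, our:1, warm:1, happy:1, read:1, bad:1, speak:1, king:1, and:1
Σf² = 38; N² = 324
Repeat rate = 38 / 324 = 0.1173

0.1173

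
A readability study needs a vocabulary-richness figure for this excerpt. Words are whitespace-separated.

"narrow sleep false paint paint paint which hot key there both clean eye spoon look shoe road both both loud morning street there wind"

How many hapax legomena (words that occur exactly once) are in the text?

16

Frequencies: paint:3, both:3, there:2, narrow:1, sleep:1, false:1, which:1, hot:1, key:1, clean:1, eye:1, spoon:1, look:1, shoe:1, road:1, loud:1, morning:1, street:1, wind:1
Hapax (freq=1): clean, eye, false, hot, key, look, loud, morning, narrow, road, shoe, sleep, spoon, street, which, wind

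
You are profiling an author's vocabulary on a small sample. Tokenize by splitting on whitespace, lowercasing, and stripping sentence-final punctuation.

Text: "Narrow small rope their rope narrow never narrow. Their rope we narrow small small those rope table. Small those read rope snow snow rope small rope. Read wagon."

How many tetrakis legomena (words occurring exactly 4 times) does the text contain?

Frequencies: rope:7, small:5, narrow:4, their:2, those:2, read:2, snow:2, never:1, we:1, table:1, wagon:1
Words with frequency 4: narrow

1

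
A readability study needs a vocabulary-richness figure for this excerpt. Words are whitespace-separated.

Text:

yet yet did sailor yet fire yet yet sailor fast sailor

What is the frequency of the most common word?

5

Frequencies: yet:5, sailor:3, did:1, fire:1, fast:1
Most common: 'yet' with frequency 5.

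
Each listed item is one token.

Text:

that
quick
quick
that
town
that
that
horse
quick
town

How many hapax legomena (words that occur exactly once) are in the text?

1

Frequencies: that:4, quick:3, town:2, horse:1
Hapax (freq=1): horse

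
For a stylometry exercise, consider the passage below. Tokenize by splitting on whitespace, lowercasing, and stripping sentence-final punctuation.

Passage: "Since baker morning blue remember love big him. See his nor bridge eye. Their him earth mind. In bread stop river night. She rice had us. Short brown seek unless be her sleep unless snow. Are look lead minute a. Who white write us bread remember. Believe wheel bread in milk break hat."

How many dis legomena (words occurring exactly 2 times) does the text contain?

Frequencies: bread:3, remember:2, him:2, in:2, us:2, unless:2, since:1, baker:1, morning:1, blue:1, love:1, big:1, see:1, his:1, nor:1, bridge:1, eye:1, their:1, earth:1, mind:1, … (26 more, each freq 1)
Words with frequency 2: him, in, remember, unless, us

5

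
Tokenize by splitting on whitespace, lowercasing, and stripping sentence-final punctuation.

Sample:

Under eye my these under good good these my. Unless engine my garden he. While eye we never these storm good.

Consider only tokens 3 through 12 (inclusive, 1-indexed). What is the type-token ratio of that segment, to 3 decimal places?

0.600

Segment tokens 3–12: my, these, under, good, good, these, my, unless, engine, my
Segment N = 10, segment V = 6.
TTR = 6 / 10 = 0.600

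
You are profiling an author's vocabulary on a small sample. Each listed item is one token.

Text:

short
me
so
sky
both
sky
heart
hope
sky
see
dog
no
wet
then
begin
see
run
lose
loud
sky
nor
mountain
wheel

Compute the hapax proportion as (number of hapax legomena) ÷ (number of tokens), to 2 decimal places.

0.74

Frequencies: sky:4, see:2, short:1, me:1, so:1, both:1, heart:1, hope:1, dog:1, no:1, wet:1, then:1, begin:1, run:1, lose:1, loud:1, nor:1, mountain:1, wheel:1
Hapax count = 17; token count = 23.
Ratio = 17 / 23 = 0.74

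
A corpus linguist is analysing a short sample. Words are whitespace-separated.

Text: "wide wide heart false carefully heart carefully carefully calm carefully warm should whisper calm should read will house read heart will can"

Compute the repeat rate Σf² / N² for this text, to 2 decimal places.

0.10

Frequencies: carefully:4, heart:3, wide:2, calm:2, should:2, read:2, will:2, false:1, warm:1, whisper:1, house:1, can:1
Σf² = 50; N² = 484
Repeat rate = 50 / 484 = 0.10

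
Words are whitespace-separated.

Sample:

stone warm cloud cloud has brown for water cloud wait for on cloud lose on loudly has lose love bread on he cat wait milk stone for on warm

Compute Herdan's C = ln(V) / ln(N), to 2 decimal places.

0.82

N = 29, V = 16.
ln(V) = 2.772589, ln(N) = 3.367296
C = 2.772589 / 3.367296 = 0.82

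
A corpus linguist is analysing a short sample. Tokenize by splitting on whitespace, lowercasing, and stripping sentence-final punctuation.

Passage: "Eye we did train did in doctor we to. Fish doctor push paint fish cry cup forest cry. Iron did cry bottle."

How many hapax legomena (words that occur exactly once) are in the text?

Frequencies: did:3, cry:3, we:2, doctor:2, fish:2, eye:1, train:1, in:1, to:1, push:1, paint:1, cup:1, forest:1, iron:1, bottle:1
Hapax (freq=1): bottle, cup, eye, forest, in, iron, paint, push, to, train

10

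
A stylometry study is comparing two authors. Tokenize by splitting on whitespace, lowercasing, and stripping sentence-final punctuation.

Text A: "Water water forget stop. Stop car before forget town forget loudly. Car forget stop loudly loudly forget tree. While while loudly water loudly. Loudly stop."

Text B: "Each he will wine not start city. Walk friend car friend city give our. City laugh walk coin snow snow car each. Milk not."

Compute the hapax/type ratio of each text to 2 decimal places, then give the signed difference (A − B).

-0.23

A: hapax=3, V=9, ratio=0.33
B: hapax=9, V=16, ratio=0.56
Difference = 0.33 − 0.56 = -0.23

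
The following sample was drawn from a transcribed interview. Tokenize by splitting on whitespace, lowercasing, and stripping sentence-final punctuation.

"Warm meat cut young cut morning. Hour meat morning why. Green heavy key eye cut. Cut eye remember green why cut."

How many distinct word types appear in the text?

12

Distinct types: {cut, eye, green, heavy, hour, key, meat, morning, remember, warm, why, young}
V = 12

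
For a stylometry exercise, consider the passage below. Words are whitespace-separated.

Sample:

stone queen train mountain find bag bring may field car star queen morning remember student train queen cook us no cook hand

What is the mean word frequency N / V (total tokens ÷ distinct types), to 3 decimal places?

1.222

N = 22 tokens, V = 18 types.
Mean frequency = N / V = 22 / 18 = 1.222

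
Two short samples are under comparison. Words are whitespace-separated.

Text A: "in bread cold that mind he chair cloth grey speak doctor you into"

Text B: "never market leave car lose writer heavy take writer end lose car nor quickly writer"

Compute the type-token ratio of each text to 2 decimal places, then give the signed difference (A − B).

0.27

TTR(A) = 13/13 = 1.00
TTR(B) = 11/15 = 0.73
Difference = 1.00 − 0.73 = 0.27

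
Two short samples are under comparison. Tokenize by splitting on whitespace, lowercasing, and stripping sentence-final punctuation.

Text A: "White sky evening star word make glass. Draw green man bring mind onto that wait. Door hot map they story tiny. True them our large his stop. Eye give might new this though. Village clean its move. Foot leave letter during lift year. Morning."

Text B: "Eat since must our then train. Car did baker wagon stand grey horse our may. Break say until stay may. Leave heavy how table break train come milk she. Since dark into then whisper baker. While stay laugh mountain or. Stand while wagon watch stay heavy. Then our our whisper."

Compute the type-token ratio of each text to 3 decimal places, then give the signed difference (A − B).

TTR(A) = 44/44 = 1.000
TTR(B) = 33/50 = 0.660
Difference = 1.000 − 0.660 = 0.340

0.340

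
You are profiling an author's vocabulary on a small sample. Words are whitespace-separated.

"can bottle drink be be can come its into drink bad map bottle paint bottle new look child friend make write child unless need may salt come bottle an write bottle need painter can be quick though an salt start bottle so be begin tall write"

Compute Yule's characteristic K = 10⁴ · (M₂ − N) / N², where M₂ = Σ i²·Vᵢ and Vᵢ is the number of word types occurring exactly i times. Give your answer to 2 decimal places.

311.91

Frequencies: bottle:6, be:4, can:3, write:3, drink:2, come:2, child:2, need:2, salt:2, an:2, its:1, into:1, bad:1, map:1, paint:1, new:1, look:1, friend:1, make:1, unless:1, … (8 more, each freq 1)
N = 46. Frequency spectrum: V_1=18, V_2=6, V_3=2, V_4=1, V_6=1
M₂ = 1²·18 + 2²·6 + 3²·2 + 4²·1 + 6²·1 = 112
K = 10000 × (112 − 46) / 46² = 311.91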